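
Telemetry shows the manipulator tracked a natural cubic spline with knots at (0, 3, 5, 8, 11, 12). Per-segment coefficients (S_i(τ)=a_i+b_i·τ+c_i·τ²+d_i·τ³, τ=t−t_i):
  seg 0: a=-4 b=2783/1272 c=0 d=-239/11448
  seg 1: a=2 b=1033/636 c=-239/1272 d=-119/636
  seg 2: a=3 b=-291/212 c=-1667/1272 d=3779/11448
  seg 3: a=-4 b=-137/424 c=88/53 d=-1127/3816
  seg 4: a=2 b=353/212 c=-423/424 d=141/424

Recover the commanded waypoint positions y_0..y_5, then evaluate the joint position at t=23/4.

y_0 = S_0(0) = a_0 = -4
y_1 = S_1(0) = a_1 = 2
y_2 = S_2(0) = a_2 = 3
y_3 = S_3(0) = a_3 = -4
y_4 = S_4(0) = a_4 = 2
y_5 = S_4(1) = 3
t_q=23/4 is in segment 2 (τ=3/4); S_2(τ)=37247/27136

y_0=-4 y_1=2 y_2=3 y_3=-4 y_4=2 y_5=3
S(23/4) = 37247/27136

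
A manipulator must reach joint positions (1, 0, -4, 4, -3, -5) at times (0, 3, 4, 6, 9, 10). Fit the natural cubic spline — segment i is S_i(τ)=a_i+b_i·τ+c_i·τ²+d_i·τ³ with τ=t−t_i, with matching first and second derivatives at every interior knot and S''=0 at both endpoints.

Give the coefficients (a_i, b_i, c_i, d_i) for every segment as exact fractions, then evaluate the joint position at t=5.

Δ: Δ0=-1/3, Δ1=-4, Δ2=4, Δ3=-7/3, Δ4=-2
row 1: diag=8, rhs=-22; c'=1/8, d'=-11/4
row 2: denom=6−1·1/8=47/8; d'=(48−1·-11/4)/(47/8)=406/47
row 3: denom=10−2·16/47=438/47; d'=(-38−2·406/47)/(438/47)=-433/73
row 4: denom=8−3·47/146=1027/146; d'=(2−3·-433/73)/(1027/146)=2890/1027
back: M4=2890/1027
back: M3=-433/73−47/146·2890/1027=-7022/1027
back: M2=406/47−16/47·-7022/1027=11262/1027
back: M1=-11/4−1/8·11262/1027=-4232/1027
M: M0=0, M1=-4232/1027, M2=11262/1027, M3=-7022/1027, M4=2890/1027, M5=0
seg 0: a=1, c=M0/2=0, d=(M1−M0)/(6·3)=-2116/9243, b=Δ0−h0·(2M0+M1)/6=5321/3081
seg 1: a=0, c=M1/2=-2116/1027, d=(M2−M1)/(6·1)=7747/3081, b=Δ1−h1·(2M1+M2)/6=-13723/3081
seg 2: a=-4, c=M2/2=5631/1027, d=(M3−M2)/(6·2)=-4571/3081, b=Δ2−h2·(2M2+M3)/6=-3178/3081
seg 3: a=4, c=M3/2=-3511/1027, d=(M4−M3)/(6·3)=1652/3081, b=Δ3−h3·(2M3+M4)/6=734/237
seg 4: a=-3, c=M4/2=1445/1027, d=(M5−M4)/(6·1)=-1445/3081, b=Δ4−h4·(2M4+M5)/6=-9052/3081
t_q=5 → seg 2, τ=1; S=-4+-3178/3081·τ+5631/1027·τ²+-4571/3081·τ³=-1060/1027

  seg 0: a=1 b=5321/3081 c=0 d=-2116/9243
  seg 1: a=0 b=-13723/3081 c=-2116/1027 d=7747/3081
  seg 2: a=-4 b=-3178/3081 c=5631/1027 d=-4571/3081
  seg 3: a=4 b=734/237 c=-3511/1027 d=1652/3081
  seg 4: a=-3 b=-9052/3081 c=1445/1027 d=-1445/3081
S(5) = -1060/1027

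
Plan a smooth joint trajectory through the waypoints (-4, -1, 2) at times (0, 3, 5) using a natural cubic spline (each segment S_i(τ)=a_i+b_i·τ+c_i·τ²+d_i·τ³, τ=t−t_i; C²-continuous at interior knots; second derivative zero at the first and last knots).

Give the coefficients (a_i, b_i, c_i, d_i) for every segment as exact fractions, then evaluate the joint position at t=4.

Δ: Δ0=1, Δ1=3/2
row 1: diag=10, rhs=3; c'=1/5, d'=3/10
back: M1=3/10
M: M0=0, M1=3/10, M2=0
seg 0: a=-4, c=M0/2=0, d=(M1−M0)/(6·3)=1/60, b=Δ0−h0·(2M0+M1)/6=17/20
seg 1: a=-1, c=M1/2=3/20, d=(M2−M1)/(6·2)=-1/40, b=Δ1−h1·(2M1+M2)/6=13/10
t_q=4 → seg 1, τ=1; S=-1+13/10·τ+3/20·τ²+-1/40·τ³=17/40

  seg 0: a=-4 b=17/20 c=0 d=1/60
  seg 1: a=-1 b=13/10 c=3/20 d=-1/40
S(4) = 17/40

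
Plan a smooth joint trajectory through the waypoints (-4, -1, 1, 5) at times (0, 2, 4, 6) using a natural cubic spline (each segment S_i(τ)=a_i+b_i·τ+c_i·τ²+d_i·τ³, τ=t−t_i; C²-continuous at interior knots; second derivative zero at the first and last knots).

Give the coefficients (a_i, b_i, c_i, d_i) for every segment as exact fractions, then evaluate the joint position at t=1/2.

Δ: Δ0=3/2, Δ1=1, Δ2=2
row 1: diag=8, rhs=-3; c'=1/4, d'=-3/8
row 2: denom=8−2·1/4=15/2; d'=(6−2·-3/8)/(15/2)=9/10
back: M2=9/10
back: M1=-3/8−1/4·9/10=-3/5
M: M0=0, M1=-3/5, M2=9/10, M3=0
seg 0: a=-4, c=M0/2=0, d=(M1−M0)/(6·2)=-1/20, b=Δ0−h0·(2M0+M1)/6=17/10
seg 1: a=-1, c=M1/2=-3/10, d=(M2−M1)/(6·2)=1/8, b=Δ1−h1·(2M1+M2)/6=11/10
seg 2: a=1, c=M2/2=9/20, d=(M3−M2)/(6·2)=-3/40, b=Δ2−h2·(2M2+M3)/6=7/5
t_q=1/2 → seg 0, τ=1/2; S=-4+17/10·τ+0·τ²+-1/20·τ³=-101/32

  seg 0: a=-4 b=17/10 c=0 d=-1/20
  seg 1: a=-1 b=11/10 c=-3/10 d=1/8
  seg 2: a=1 b=7/5 c=9/20 d=-3/40
S(1/2) = -101/32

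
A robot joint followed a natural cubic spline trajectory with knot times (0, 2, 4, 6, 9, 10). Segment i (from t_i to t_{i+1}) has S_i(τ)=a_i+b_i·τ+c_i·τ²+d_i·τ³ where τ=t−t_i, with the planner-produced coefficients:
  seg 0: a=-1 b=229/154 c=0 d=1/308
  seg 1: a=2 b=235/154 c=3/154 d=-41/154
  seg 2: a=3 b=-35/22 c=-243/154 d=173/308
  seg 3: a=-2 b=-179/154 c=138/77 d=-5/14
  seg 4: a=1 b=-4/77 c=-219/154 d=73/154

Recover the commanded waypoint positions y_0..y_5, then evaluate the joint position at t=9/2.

y_0 = S_0(0) = a_0 = -1
y_1 = S_1(0) = a_1 = 2
y_2 = S_2(0) = a_2 = 3
y_3 = S_3(0) = a_3 = -2
y_4 = S_4(0) = a_4 = 1
y_5 = S_4(1) = 0
t_q=9/2 is in segment 2 (τ=1/2); S_2(τ)=4633/2464

y_0=-1 y_1=2 y_2=3 y_3=-2 y_4=1 y_5=0
S(9/2) = 4633/2464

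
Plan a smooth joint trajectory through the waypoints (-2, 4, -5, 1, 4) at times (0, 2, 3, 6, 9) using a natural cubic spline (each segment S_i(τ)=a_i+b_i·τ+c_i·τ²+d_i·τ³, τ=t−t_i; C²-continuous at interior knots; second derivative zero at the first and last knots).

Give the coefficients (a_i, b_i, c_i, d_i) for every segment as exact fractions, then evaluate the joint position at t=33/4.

  seg 0: a=-2 b=648/85 c=0 d=-393/340
  seg 1: a=4 b=-531/85 c=-1179/170 d=711/170
  seg 2: a=-5 b=-1287/170 c=477/85 d=-247/306
  seg 3: a=1 b=366/85 c=-281/170 d=281/1530
S(33/4) = 9601/2176

Δ: Δ0=3, Δ1=-9, Δ2=2, Δ3=1
row 1: diag=6, rhs=-72; c'=1/6, d'=-12
row 2: denom=8−1·1/6=47/6; d'=(66−1·-12)/(47/6)=468/47
row 3: denom=12−3·18/47=510/47; d'=(-6−3·468/47)/(510/47)=-281/85
back: M3=-281/85
back: M2=468/47−18/47·-281/85=954/85
back: M1=-12−1/6·954/85=-1179/85
M: M0=0, M1=-1179/85, M2=954/85, M3=-281/85, M4=0
seg 0: a=-2, c=M0/2=0, d=(M1−M0)/(6·2)=-393/340, b=Δ0−h0·(2M0+M1)/6=648/85
seg 1: a=4, c=M1/2=-1179/170, d=(M2−M1)/(6·1)=711/170, b=Δ1−h1·(2M1+M2)/6=-531/85
seg 2: a=-5, c=M2/2=477/85, d=(M3−M2)/(6·3)=-247/306, b=Δ2−h2·(2M2+M3)/6=-1287/170
seg 3: a=1, c=M3/2=-281/170, d=(M4−M3)/(6·3)=281/1530, b=Δ3−h3·(2M3+M4)/6=366/85
t_q=33/4 → seg 3, τ=9/4; S=1+366/85·τ+-281/170·τ²+281/1530·τ³=9601/2176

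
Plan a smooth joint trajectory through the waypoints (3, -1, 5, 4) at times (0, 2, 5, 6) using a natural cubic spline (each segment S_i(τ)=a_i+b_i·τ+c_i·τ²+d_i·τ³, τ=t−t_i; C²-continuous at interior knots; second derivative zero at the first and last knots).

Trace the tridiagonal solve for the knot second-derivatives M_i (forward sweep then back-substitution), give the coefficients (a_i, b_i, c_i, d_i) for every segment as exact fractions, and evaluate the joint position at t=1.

Δ: Δ0=-2, Δ1=2, Δ2=-1
row 1: diag=10, rhs=24; c'=3/10, d'=12/5
row 2: denom=8−3·3/10=71/10; d'=(-18−3·12/5)/(71/10)=-252/71
back: M2=-252/71
back: M1=12/5−3/10·-252/71=246/71
M: M0=0, M1=246/71, M2=-252/71, M3=0
seg 0: a=3, c=M0/2=0, d=(M1−M0)/(6·2)=41/142, b=Δ0−h0·(2M0+M1)/6=-224/71
seg 1: a=-1, c=M1/2=123/71, d=(M2−M1)/(6·3)=-83/213, b=Δ1−h1·(2M1+M2)/6=22/71
seg 2: a=5, c=M2/2=-126/71, d=(M3−M2)/(6·1)=42/71, b=Δ2−h2·(2M2+M3)/6=13/71
t_q=1 → seg 0, τ=1; S=3+-224/71·τ+0·τ²+41/142·τ³=19/142

  seg 0: a=3 b=-224/71 c=0 d=41/142
  seg 1: a=-1 b=22/71 c=123/71 d=-83/213
  seg 2: a=5 b=13/71 c=-126/71 d=42/71
S(1) = 19/142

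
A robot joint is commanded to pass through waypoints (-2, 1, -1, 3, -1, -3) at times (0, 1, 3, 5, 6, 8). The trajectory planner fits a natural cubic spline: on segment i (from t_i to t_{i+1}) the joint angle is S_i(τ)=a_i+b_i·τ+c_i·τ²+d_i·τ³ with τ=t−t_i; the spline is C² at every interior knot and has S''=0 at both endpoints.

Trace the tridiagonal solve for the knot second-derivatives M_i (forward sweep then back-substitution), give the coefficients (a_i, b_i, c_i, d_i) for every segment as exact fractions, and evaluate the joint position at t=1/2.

  seg 0: a=-2 b=2789/698 c=0 d=-695/698
  seg 1: a=1 b=352/349 c=-2085/698 d=346/349
  seg 2: a=-1 b=334/349 c=2067/698 d=-1703/1396
  seg 3: a=3 b=-641/349 c=-1521/349 d=766/349
  seg 4: a=-1 b=-1385/349 c=777/349 d=-259/698
S(1/2) = -707/5584

Δ: Δ0=3, Δ1=-1, Δ2=2, Δ3=-4, Δ4=-1
row 1: diag=6, rhs=-24; c'=1/3, d'=-4
row 2: denom=8−2·1/3=22/3; d'=(18−2·-4)/(22/3)=39/11
row 3: denom=6−2·3/11=60/11; d'=(-36−2·39/11)/(60/11)=-79/10
row 4: denom=6−1·11/60=349/60; d'=(18−1·-79/10)/(349/60)=1554/349
back: M4=1554/349
back: M3=-79/10−11/60·1554/349=-3042/349
back: M2=39/11−3/11·-3042/349=2067/349
back: M1=-4−1/3·2067/349=-2085/349
M: M0=0, M1=-2085/349, M2=2067/349, M3=-3042/349, M4=1554/349, M5=0
seg 0: a=-2, c=M0/2=0, d=(M1−M0)/(6·1)=-695/698, b=Δ0−h0·(2M0+M1)/6=2789/698
seg 1: a=1, c=M1/2=-2085/698, d=(M2−M1)/(6·2)=346/349, b=Δ1−h1·(2M1+M2)/6=352/349
seg 2: a=-1, c=M2/2=2067/698, d=(M3−M2)/(6·2)=-1703/1396, b=Δ2−h2·(2M2+M3)/6=334/349
seg 3: a=3, c=M3/2=-1521/349, d=(M4−M3)/(6·1)=766/349, b=Δ3−h3·(2M3+M4)/6=-641/349
seg 4: a=-1, c=M4/2=777/349, d=(M5−M4)/(6·2)=-259/698, b=Δ4−h4·(2M4+M5)/6=-1385/349
t_q=1/2 → seg 0, τ=1/2; S=-2+2789/698·τ+0·τ²+-695/698·τ³=-707/5584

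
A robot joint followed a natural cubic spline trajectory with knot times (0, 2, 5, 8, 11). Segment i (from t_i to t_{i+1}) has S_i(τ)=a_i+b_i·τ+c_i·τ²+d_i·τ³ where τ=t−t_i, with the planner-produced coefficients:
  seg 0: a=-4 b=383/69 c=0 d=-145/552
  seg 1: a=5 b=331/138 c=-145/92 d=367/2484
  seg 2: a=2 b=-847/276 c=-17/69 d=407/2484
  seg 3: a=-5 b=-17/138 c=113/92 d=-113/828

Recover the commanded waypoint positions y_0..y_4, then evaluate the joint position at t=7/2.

y_0 = S_0(0) = a_0 = -4
y_1 = S_1(0) = a_1 = 5
y_2 = S_2(0) = a_2 = 2
y_3 = S_3(0) = a_3 = -5
y_4 = S_3(3) = 2
t_q=7/2 is in segment 1 (τ=3/2); S_1(τ)=4085/736

y_0=-4 y_1=5 y_2=2 y_3=-5 y_4=2
S(7/2) = 4085/736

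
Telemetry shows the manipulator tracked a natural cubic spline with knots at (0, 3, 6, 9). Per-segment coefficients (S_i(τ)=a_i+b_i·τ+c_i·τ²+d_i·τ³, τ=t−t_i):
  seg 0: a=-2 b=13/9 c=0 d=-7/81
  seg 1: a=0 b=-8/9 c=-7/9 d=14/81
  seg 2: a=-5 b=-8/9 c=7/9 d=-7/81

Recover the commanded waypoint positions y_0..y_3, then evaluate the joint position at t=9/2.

y_0=-2 y_1=0 y_2=-5 y_3=-3
S(9/2) = -5/2

y_0 = S_0(0) = a_0 = -2
y_1 = S_1(0) = a_1 = 0
y_2 = S_2(0) = a_2 = -5
y_3 = S_2(3) = -3
t_q=9/2 is in segment 1 (τ=3/2); S_1(τ)=-5/2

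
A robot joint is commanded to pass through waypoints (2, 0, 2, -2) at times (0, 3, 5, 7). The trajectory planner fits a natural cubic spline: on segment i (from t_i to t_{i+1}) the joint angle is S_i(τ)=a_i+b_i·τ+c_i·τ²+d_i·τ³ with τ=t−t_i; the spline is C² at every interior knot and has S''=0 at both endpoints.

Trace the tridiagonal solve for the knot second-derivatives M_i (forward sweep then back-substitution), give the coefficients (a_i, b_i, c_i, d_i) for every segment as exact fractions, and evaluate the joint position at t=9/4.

Δ: Δ0=-2/3, Δ1=1, Δ2=-2
row 1: diag=10, rhs=10; c'=1/5, d'=1
row 2: denom=8−2·1/5=38/5; d'=(-18−2·1)/(38/5)=-50/19
back: M2=-50/19
back: M1=1−1/5·-50/19=29/19
M: M0=0, M1=29/19, M2=-50/19, M3=0
seg 0: a=2, c=M0/2=0, d=(M1−M0)/(6·3)=29/342, b=Δ0−h0·(2M0+M1)/6=-163/114
seg 1: a=0, c=M1/2=29/38, d=(M2−M1)/(6·2)=-79/228, b=Δ1−h1·(2M1+M2)/6=49/57
seg 2: a=2, c=M2/2=-25/19, d=(M3−M2)/(6·2)=25/114, b=Δ2−h2·(2M2+M3)/6=-14/57
t_q=9/4 → seg 0, τ=9/4; S=2+-163/114·τ+0·τ²+29/342·τ³=-611/2432

  seg 0: a=2 b=-163/114 c=0 d=29/342
  seg 1: a=0 b=49/57 c=29/38 d=-79/228
  seg 2: a=2 b=-14/57 c=-25/19 d=25/114
S(9/4) = -611/2432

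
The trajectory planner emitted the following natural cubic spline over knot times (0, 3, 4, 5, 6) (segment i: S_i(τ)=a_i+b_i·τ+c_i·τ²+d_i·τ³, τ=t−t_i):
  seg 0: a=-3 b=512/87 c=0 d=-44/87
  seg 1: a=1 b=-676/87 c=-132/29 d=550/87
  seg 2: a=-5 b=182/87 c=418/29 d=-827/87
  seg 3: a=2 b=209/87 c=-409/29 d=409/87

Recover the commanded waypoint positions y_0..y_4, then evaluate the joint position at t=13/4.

y_0=-3 y_1=1 y_2=-5 y_3=2 y_4=-5
S(13/4) = -1047/928

y_0 = S_0(0) = a_0 = -3
y_1 = S_1(0) = a_1 = 1
y_2 = S_2(0) = a_2 = -5
y_3 = S_3(0) = a_3 = 2
y_4 = S_3(1) = -5
t_q=13/4 is in segment 1 (τ=1/4); S_1(τ)=-1047/928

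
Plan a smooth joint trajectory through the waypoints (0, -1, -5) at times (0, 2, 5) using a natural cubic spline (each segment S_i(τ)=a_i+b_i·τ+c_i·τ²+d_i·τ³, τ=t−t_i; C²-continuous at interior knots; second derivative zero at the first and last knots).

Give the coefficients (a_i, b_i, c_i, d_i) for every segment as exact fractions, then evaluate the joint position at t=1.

  seg 0: a=0 b=-1/3 c=0 d=-1/24
  seg 1: a=-1 b=-5/6 c=-1/4 d=1/36
S(1) = -3/8

Δ: Δ0=-1/2, Δ1=-4/3
row 1: diag=10, rhs=-5; c'=3/10, d'=-1/2
back: M1=-1/2
M: M0=0, M1=-1/2, M2=0
seg 0: a=0, c=M0/2=0, d=(M1−M0)/(6·2)=-1/24, b=Δ0−h0·(2M0+M1)/6=-1/3
seg 1: a=-1, c=M1/2=-1/4, d=(M2−M1)/(6·3)=1/36, b=Δ1−h1·(2M1+M2)/6=-5/6
t_q=1 → seg 0, τ=1; S=0+-1/3·τ+0·τ²+-1/24·τ³=-3/8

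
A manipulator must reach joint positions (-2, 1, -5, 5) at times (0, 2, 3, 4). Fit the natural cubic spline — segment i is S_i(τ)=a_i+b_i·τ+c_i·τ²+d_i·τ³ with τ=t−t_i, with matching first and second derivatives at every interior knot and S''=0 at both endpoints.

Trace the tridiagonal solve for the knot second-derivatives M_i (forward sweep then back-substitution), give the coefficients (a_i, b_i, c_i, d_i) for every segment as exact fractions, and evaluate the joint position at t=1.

Δ: Δ0=3/2, Δ1=-6, Δ2=10
row 1: diag=6, rhs=-45; c'=1/6, d'=-15/2
row 2: denom=4−1·1/6=23/6; d'=(96−1·-15/2)/(23/6)=27
back: M2=27
back: M1=-15/2−1/6·27=-12
M: M0=0, M1=-12, M2=27, M3=0
seg 0: a=-2, c=M0/2=0, d=(M1−M0)/(6·2)=-1, b=Δ0−h0·(2M0+M1)/6=11/2
seg 1: a=1, c=M1/2=-6, d=(M2−M1)/(6·1)=13/2, b=Δ1−h1·(2M1+M2)/6=-13/2
seg 2: a=-5, c=M2/2=27/2, d=(M3−M2)/(6·1)=-9/2, b=Δ2−h2·(2M2+M3)/6=1
t_q=1 → seg 0, τ=1; S=-2+11/2·τ+0·τ²+-1·τ³=5/2

  seg 0: a=-2 b=11/2 c=0 d=-1
  seg 1: a=1 b=-13/2 c=-6 d=13/2
  seg 2: a=-5 b=1 c=27/2 d=-9/2
S(1) = 5/2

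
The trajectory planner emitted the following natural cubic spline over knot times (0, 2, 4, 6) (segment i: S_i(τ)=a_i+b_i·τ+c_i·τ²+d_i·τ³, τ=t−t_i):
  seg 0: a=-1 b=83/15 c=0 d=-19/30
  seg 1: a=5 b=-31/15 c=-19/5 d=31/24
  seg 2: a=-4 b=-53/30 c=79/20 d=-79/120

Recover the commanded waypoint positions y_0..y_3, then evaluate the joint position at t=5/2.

y_0 = S_0(0) = a_0 = -1
y_1 = S_1(0) = a_1 = 5
y_2 = S_2(0) = a_2 = -4
y_3 = S_2(2) = 3
t_q=5/2 is in segment 1 (τ=1/2); S_1(τ)=1017/320

y_0=-1 y_1=5 y_2=-4 y_3=3
S(5/2) = 1017/320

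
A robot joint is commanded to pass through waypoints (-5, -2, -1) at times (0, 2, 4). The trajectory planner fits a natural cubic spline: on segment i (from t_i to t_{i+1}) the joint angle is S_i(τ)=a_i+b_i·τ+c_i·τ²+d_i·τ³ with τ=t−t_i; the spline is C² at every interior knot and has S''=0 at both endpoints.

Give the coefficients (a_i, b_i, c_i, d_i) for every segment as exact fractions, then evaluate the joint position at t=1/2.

Δ: Δ0=3/2, Δ1=1/2
row 1: diag=8, rhs=-6; c'=1/4, d'=-3/4
back: M1=-3/4
M: M0=0, M1=-3/4, M2=0
seg 0: a=-5, c=M0/2=0, d=(M1−M0)/(6·2)=-1/16, b=Δ0−h0·(2M0+M1)/6=7/4
seg 1: a=-2, c=M1/2=-3/8, d=(M2−M1)/(6·2)=1/16, b=Δ1−h1·(2M1+M2)/6=1
t_q=1/2 → seg 0, τ=1/2; S=-5+7/4·τ+0·τ²+-1/16·τ³=-529/128

  seg 0: a=-5 b=7/4 c=0 d=-1/16
  seg 1: a=-2 b=1 c=-3/8 d=1/16
S(1/2) = -529/128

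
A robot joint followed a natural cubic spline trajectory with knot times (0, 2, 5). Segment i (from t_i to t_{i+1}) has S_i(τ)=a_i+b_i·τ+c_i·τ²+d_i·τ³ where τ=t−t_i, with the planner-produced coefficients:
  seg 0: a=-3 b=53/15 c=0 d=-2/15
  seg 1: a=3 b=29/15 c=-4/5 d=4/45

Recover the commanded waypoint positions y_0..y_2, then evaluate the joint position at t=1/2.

y_0=-3 y_1=3 y_2=4
S(1/2) = -5/4

y_0 = S_0(0) = a_0 = -3
y_1 = S_1(0) = a_1 = 3
y_2 = S_1(3) = 4
t_q=1/2 is in segment 0 (τ=1/2); S_0(τ)=-5/4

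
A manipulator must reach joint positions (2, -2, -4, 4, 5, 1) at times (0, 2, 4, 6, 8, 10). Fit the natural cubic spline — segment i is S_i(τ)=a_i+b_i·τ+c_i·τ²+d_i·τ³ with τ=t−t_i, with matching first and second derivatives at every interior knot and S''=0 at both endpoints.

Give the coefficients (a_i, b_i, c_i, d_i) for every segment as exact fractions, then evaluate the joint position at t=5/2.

Δ: Δ0=-2, Δ1=-1, Δ2=4, Δ3=1/2, Δ4=-2
row 1: diag=8, rhs=6; c'=1/4, d'=3/4
row 2: denom=8−2·1/4=15/2; d'=(30−2·3/4)/(15/2)=19/5
row 3: denom=8−2·4/15=112/15; d'=(-21−2·19/5)/(112/15)=-429/112
row 4: denom=8−2·15/56=209/28; d'=(-15−2·-429/112)/(209/28)=-411/418
back: M4=-411/418
back: M3=-429/112−15/56·-411/418=-1491/418
back: M2=19/5−4/15·-1491/418=993/209
back: M1=3/4−1/4·993/209=-183/418
M: M0=0, M1=-183/418, M2=993/209, M3=-1491/418, M4=-411/418, M5=0
seg 0: a=2, c=M0/2=0, d=(M1−M0)/(6·2)=-61/1672, b=Δ0−h0·(2M0+M1)/6=-775/418
seg 1: a=-2, c=M1/2=-183/836, d=(M2−M1)/(6·2)=723/1672, b=Δ1−h1·(2M1+M2)/6=-479/209
seg 2: a=-4, c=M2/2=993/418, d=(M3−M2)/(6·2)=-61/88, b=Δ2−h2·(2M2+M3)/6=845/418
seg 3: a=4, c=M3/2=-1491/836, d=(M4−M3)/(6·2)=45/209, b=Δ3−h3·(2M3+M4)/6=670/209
seg 4: a=5, c=M4/2=-411/836, d=(M5−M4)/(6·2)=137/1672, b=Δ4−h4·(2M4+M5)/6=-281/209
t_q=5/2 → seg 1, τ=1/2; S=-2+-479/209·τ+-183/836·τ²+723/1672·τ³=-42089/13376

  seg 0: a=2 b=-775/418 c=0 d=-61/1672
  seg 1: a=-2 b=-479/209 c=-183/836 d=723/1672
  seg 2: a=-4 b=845/418 c=993/418 d=-61/88
  seg 3: a=4 b=670/209 c=-1491/836 d=45/209
  seg 4: a=5 b=-281/209 c=-411/836 d=137/1672
S(5/2) = -42089/13376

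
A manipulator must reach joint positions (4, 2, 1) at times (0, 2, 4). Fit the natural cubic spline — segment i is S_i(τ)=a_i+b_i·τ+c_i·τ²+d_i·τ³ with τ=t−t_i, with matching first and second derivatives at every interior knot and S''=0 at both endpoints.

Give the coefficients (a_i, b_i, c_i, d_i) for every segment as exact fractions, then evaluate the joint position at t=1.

Δ: Δ0=-1, Δ1=-1/2
row 1: diag=8, rhs=3; c'=1/4, d'=3/8
back: M1=3/8
M: M0=0, M1=3/8, M2=0
seg 0: a=4, c=M0/2=0, d=(M1−M0)/(6·2)=1/32, b=Δ0−h0·(2M0+M1)/6=-9/8
seg 1: a=2, c=M1/2=3/16, d=(M2−M1)/(6·2)=-1/32, b=Δ1−h1·(2M1+M2)/6=-3/4
t_q=1 → seg 0, τ=1; S=4+-9/8·τ+0·τ²+1/32·τ³=93/32

  seg 0: a=4 b=-9/8 c=0 d=1/32
  seg 1: a=2 b=-3/4 c=3/16 d=-1/32
S(1) = 93/32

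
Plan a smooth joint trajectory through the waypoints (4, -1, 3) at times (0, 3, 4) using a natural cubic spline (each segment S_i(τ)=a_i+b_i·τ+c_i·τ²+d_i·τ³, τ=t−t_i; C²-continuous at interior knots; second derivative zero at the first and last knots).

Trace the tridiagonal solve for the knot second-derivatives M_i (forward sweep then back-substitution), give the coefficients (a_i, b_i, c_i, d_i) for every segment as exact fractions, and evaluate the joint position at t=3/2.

Δ: Δ0=-5/3, Δ1=4
row 1: diag=8, rhs=34; c'=1/8, d'=17/4
back: M1=17/4
M: M0=0, M1=17/4, M2=0
seg 0: a=4, c=M0/2=0, d=(M1−M0)/(6·3)=17/72, b=Δ0−h0·(2M0+M1)/6=-91/24
seg 1: a=-1, c=M1/2=17/8, d=(M2−M1)/(6·1)=-17/24, b=Δ1−h1·(2M1+M2)/6=31/12
t_q=3/2 → seg 0, τ=3/2; S=4+-91/24·τ+0·τ²+17/72·τ³=-57/64

  seg 0: a=4 b=-91/24 c=0 d=17/72
  seg 1: a=-1 b=31/12 c=17/8 d=-17/24
S(3/2) = -57/64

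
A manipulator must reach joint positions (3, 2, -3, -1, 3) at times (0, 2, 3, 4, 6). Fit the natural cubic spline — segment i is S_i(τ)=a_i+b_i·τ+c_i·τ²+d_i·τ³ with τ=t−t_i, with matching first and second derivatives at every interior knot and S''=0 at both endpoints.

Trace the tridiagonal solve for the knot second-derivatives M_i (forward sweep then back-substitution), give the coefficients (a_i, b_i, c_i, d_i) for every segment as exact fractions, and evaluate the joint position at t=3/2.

Δ: Δ0=-1/2, Δ1=-5, Δ2=2, Δ3=2
row 1: diag=6, rhs=-27; c'=1/6, d'=-9/2
row 2: denom=4−1·1/6=23/6; d'=(42−1·-9/2)/(23/6)=279/23
row 3: denom=6−1·6/23=132/23; d'=(0−1·279/23)/(132/23)=-93/44
back: M3=-93/44
back: M2=279/23−6/23·-93/44=279/22
back: M1=-9/2−1/6·279/22=-291/44
M: M0=0, M1=-291/44, M2=279/22, M3=-93/44, M4=0
seg 0: a=3, c=M0/2=0, d=(M1−M0)/(6·2)=-97/176, b=Δ0−h0·(2M0+M1)/6=75/44
seg 1: a=2, c=M1/2=-291/88, d=(M2−M1)/(6·1)=283/88, b=Δ1−h1·(2M1+M2)/6=-54/11
seg 2: a=-3, c=M2/2=279/44, d=(M3−M2)/(6·1)=-217/88, b=Δ2−h2·(2M2+M3)/6=-15/8
seg 3: a=-1, c=M3/2=-93/88, d=(M4−M3)/(6·2)=31/176, b=Δ3−h3·(2M3+M4)/6=75/22
t_q=3/2 → seg 0, τ=3/2; S=3+75/44·τ+0·τ²+-97/176·τ³=5205/1408

  seg 0: a=3 b=75/44 c=0 d=-97/176
  seg 1: a=2 b=-54/11 c=-291/88 d=283/88
  seg 2: a=-3 b=-15/8 c=279/44 d=-217/88
  seg 3: a=-1 b=75/22 c=-93/88 d=31/176
S(3/2) = 5205/1408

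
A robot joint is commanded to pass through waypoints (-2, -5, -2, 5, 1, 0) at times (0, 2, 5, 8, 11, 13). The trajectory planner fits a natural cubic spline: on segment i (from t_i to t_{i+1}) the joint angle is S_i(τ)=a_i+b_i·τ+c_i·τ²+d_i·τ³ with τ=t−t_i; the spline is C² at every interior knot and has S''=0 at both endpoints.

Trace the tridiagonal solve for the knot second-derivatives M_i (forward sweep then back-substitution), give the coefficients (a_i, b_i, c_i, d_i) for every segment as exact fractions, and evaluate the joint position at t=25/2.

Δ: Δ0=-3/2, Δ1=1, Δ2=7/3, Δ3=-4/3, Δ4=-1/2
row 1: diag=10, rhs=15; c'=3/10, d'=3/2
row 2: denom=12−3·3/10=111/10; d'=(8−3·3/2)/(111/10)=35/111
row 3: denom=12−3·10/37=414/37; d'=(-22−3·35/111)/(414/37)=-283/138
row 4: denom=10−3·37/138=423/46; d'=(5−3·-283/138)/(423/46)=57/47
back: M4=57/47
back: M3=-283/138−37/138·57/47=-335/141
back: M2=35/111−10/37·-335/141=45/47
back: M1=3/2−3/10·45/47=57/47
M: M0=0, M1=57/47, M2=45/47, M3=-335/141, M4=57/47, M5=0
seg 0: a=-2, c=M0/2=0, d=(M1−M0)/(6·2)=19/188, b=Δ0−h0·(2M0+M1)/6=-179/94
seg 1: a=-5, c=M1/2=57/94, d=(M2−M1)/(6·3)=-2/141, b=Δ1−h1·(2M1+M2)/6=-65/94
seg 2: a=-2, c=M2/2=45/94, d=(M3−M2)/(6·3)=-5/27, b=Δ2−h2·(2M2+M3)/6=241/94
seg 3: a=5, c=M3/2=-335/282, d=(M4−M3)/(6·3)=253/1269, b=Δ3−h3·(2M3+M4)/6=41/94
seg 4: a=1, c=M4/2=57/94, d=(M5−M4)/(6·2)=-19/188, b=Δ4−h4·(2M4+M5)/6=-123/94
t_q=25/2 → seg 4, τ=3/2; S=1+-123/94·τ+57/94·τ²+-19/188·τ³=91/1504

  seg 0: a=-2 b=-179/94 c=0 d=19/188
  seg 1: a=-5 b=-65/94 c=57/94 d=-2/141
  seg 2: a=-2 b=241/94 c=45/94 d=-5/27
  seg 3: a=5 b=41/94 c=-335/282 d=253/1269
  seg 4: a=1 b=-123/94 c=57/94 d=-19/188
S(25/2) = 91/1504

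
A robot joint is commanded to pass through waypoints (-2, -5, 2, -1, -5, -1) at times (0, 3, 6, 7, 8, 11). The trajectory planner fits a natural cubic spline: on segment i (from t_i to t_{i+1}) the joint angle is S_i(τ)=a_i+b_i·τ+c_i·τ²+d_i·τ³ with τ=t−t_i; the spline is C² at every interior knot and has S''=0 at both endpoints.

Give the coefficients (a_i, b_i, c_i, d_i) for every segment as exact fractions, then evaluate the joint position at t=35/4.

  seg 0: a=-2 b=-2123/867 c=0 d=1256/7803
  seg 1: a=-5 b=1645/867 c=1256/867 d=-1130/2601
  seg 2: a=2 b=-989/867 c=-2134/867 d=174/289
  seg 3: a=-1 b=-3691/867 c=-568/867 d=791/867
  seg 4: a=-5 b=-818/289 c=1805/867 d=-1805/7803
S(35/4) = -111889/18496

Δ: Δ0=-1, Δ1=7/3, Δ2=-3, Δ3=-4, Δ4=4/3
row 1: diag=12, rhs=20; c'=1/4, d'=5/3
row 2: denom=8−3·1/4=29/4; d'=(-32−3·5/3)/(29/4)=-148/29
row 3: denom=4−1·4/29=112/29; d'=(-6−1·-148/29)/(112/29)=-13/56
row 4: denom=8−1·29/112=867/112; d'=(32−1·-13/56)/(867/112)=3610/867
back: M4=3610/867
back: M3=-13/56−29/112·3610/867=-1136/867
back: M2=-148/29−4/29·-1136/867=-4268/867
back: M1=5/3−1/4·-4268/867=2512/867
M: M0=0, M1=2512/867, M2=-4268/867, M3=-1136/867, M4=3610/867, M5=0
seg 0: a=-2, c=M0/2=0, d=(M1−M0)/(6·3)=1256/7803, b=Δ0−h0·(2M0+M1)/6=-2123/867
seg 1: a=-5, c=M1/2=1256/867, d=(M2−M1)/(6·3)=-1130/2601, b=Δ1−h1·(2M1+M2)/6=1645/867
seg 2: a=2, c=M2/2=-2134/867, d=(M3−M2)/(6·1)=174/289, b=Δ2−h2·(2M2+M3)/6=-989/867
seg 3: a=-1, c=M3/2=-568/867, d=(M4−M3)/(6·1)=791/867, b=Δ3−h3·(2M3+M4)/6=-3691/867
seg 4: a=-5, c=M4/2=1805/867, d=(M5−M4)/(6·3)=-1805/7803, b=Δ4−h4·(2M4+M5)/6=-818/289
t_q=35/4 → seg 4, τ=3/4; S=-5+-818/289·τ+1805/867·τ²+-1805/7803·τ³=-111889/18496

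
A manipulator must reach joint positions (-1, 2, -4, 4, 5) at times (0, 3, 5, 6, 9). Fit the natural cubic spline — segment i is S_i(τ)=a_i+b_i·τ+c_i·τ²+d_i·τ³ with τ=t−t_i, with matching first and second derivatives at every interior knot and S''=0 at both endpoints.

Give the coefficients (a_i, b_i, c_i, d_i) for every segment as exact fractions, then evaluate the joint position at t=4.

Δ: Δ0=1, Δ1=-3, Δ2=8, Δ3=1/3
row 1: diag=10, rhs=-24; c'=1/5, d'=-12/5
row 2: denom=6−2·1/5=28/5; d'=(66−2·-12/5)/(28/5)=177/14
row 3: denom=8−1·5/28=219/28; d'=(-46−1·177/14)/(219/28)=-1642/219
back: M3=-1642/219
back: M2=177/14−5/28·-1642/219=3062/219
back: M1=-12/5−1/5·3062/219=-1138/219
M: M0=0, M1=-1138/219, M2=3062/219, M3=-1642/219, M4=0
seg 0: a=-1, c=M0/2=0, d=(M1−M0)/(6·3)=-569/1971, b=Δ0−h0·(2M0+M1)/6=788/219
seg 1: a=2, c=M1/2=-569/219, d=(M2−M1)/(6·2)=350/219, b=Δ1−h1·(2M1+M2)/6=-919/219
seg 2: a=-4, c=M2/2=1531/219, d=(M3−M2)/(6·1)=-784/219, b=Δ2−h2·(2M2+M3)/6=335/73
seg 3: a=4, c=M3/2=-821/219, d=(M4−M3)/(6·3)=821/1971, b=Δ3−h3·(2M3+M4)/6=1715/219
t_q=4 → seg 1, τ=1; S=2+-919/219·τ+-569/219·τ²+350/219·τ³=-700/219

  seg 0: a=-1 b=788/219 c=0 d=-569/1971
  seg 1: a=2 b=-919/219 c=-569/219 d=350/219
  seg 2: a=-4 b=335/73 c=1531/219 d=-784/219
  seg 3: a=4 b=1715/219 c=-821/219 d=821/1971
S(4) = -700/219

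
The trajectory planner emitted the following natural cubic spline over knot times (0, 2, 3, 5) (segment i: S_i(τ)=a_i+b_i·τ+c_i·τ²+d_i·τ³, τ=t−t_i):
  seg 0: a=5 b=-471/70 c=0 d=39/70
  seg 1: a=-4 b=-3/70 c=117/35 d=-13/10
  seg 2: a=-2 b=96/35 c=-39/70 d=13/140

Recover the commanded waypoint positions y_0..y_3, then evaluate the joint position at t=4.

y_0 = S_0(0) = a_0 = 5
y_1 = S_1(0) = a_1 = -4
y_2 = S_2(0) = a_2 = -2
y_3 = S_2(2) = 2
t_q=4 is in segment 2 (τ=1); S_2(τ)=39/140

y_0=5 y_1=-4 y_2=-2 y_3=2
S(4) = 39/140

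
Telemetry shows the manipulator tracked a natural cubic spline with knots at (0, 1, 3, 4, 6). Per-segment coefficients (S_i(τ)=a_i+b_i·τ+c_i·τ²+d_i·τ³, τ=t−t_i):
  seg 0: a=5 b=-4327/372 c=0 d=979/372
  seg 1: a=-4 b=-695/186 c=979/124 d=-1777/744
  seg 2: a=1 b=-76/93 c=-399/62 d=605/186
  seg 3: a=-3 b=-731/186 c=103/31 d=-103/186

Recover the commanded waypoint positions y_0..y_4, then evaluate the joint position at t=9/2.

y_0 = S_0(0) = a_0 = 5
y_1 = S_1(0) = a_1 = -4
y_2 = S_2(0) = a_2 = 1
y_3 = S_3(0) = a_3 = -3
y_4 = S_3(2) = -2
t_q=9/2 is in segment 3 (τ=1/2); S_3(τ)=-2085/496

y_0=5 y_1=-4 y_2=1 y_3=-3 y_4=-2
S(9/2) = -2085/496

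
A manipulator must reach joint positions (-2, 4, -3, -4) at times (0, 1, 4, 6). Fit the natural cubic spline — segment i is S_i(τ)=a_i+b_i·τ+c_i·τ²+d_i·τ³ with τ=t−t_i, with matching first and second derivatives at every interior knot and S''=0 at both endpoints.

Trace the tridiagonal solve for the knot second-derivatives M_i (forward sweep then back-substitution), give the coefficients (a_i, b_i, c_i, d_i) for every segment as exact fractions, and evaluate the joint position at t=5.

  seg 0: a=-2 b=3089/426 c=0 d=-533/426
  seg 1: a=4 b=745/213 c=-533/142 d=257/426
  seg 2: a=-3 b=-1165/426 c=119/71 d=-119/426
S(5) = -308/71

Δ: Δ0=6, Δ1=-7/3, Δ2=-1/2
row 1: diag=8, rhs=-50; c'=3/8, d'=-25/4
row 2: denom=10−3·3/8=71/8; d'=(11−3·-25/4)/(71/8)=238/71
back: M2=238/71
back: M1=-25/4−3/8·238/71=-533/71
M: M0=0, M1=-533/71, M2=238/71, M3=0
seg 0: a=-2, c=M0/2=0, d=(M1−M0)/(6·1)=-533/426, b=Δ0−h0·(2M0+M1)/6=3089/426
seg 1: a=4, c=M1/2=-533/142, d=(M2−M1)/(6·3)=257/426, b=Δ1−h1·(2M1+M2)/6=745/213
seg 2: a=-3, c=M2/2=119/71, d=(M3−M2)/(6·2)=-119/426, b=Δ2−h2·(2M2+M3)/6=-1165/426
t_q=5 → seg 2, τ=1; S=-3+-1165/426·τ+119/71·τ²+-119/426·τ³=-308/71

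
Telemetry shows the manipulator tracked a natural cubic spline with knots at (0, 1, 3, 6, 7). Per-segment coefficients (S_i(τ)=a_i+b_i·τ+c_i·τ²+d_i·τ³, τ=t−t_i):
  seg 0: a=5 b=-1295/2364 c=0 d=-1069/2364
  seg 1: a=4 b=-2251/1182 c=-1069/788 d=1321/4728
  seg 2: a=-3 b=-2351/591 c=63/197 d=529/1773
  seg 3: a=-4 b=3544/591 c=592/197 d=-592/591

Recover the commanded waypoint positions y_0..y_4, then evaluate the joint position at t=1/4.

y_0=5 y_1=4 y_2=-3 y_3=-4 y_4=4
S(1/4) = 244897/50432

y_0 = S_0(0) = a_0 = 5
y_1 = S_1(0) = a_1 = 4
y_2 = S_2(0) = a_2 = -3
y_3 = S_3(0) = a_3 = -4
y_4 = S_3(1) = 4
t_q=1/4 is in segment 0 (τ=1/4); S_0(τ)=244897/50432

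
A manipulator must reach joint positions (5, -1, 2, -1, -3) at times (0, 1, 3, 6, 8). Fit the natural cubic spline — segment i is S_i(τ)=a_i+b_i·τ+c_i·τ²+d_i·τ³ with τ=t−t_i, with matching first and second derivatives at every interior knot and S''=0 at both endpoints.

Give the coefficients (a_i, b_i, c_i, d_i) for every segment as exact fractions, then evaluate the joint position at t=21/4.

  seg 0: a=5 b=-7537/1012 c=0 d=1465/1012
  seg 1: a=-1 b=-1571/506 c=4395/1012 d=-2065/2024
  seg 2: a=2 b=512/253 c=-450/253 d=65/253
  seg 3: a=-1 b=-433/253 c=135/253 d=-45/506
S(21/4) = 7697/16192

Δ: Δ0=-6, Δ1=3/2, Δ2=-1, Δ3=-1
row 1: diag=6, rhs=45; c'=1/3, d'=15/2
row 2: denom=10−2·1/3=28/3; d'=(-15−2·15/2)/(28/3)=-45/14
row 3: denom=10−3·9/28=253/28; d'=(0−3·-45/14)/(253/28)=270/253
back: M3=270/253
back: M2=-45/14−9/28·270/253=-900/253
back: M1=15/2−1/3·-900/253=4395/506
M: M0=0, M1=4395/506, M2=-900/253, M3=270/253, M4=0
seg 0: a=5, c=M0/2=0, d=(M1−M0)/(6·1)=1465/1012, b=Δ0−h0·(2M0+M1)/6=-7537/1012
seg 1: a=-1, c=M1/2=4395/1012, d=(M2−M1)/(6·2)=-2065/2024, b=Δ1−h1·(2M1+M2)/6=-1571/506
seg 2: a=2, c=M2/2=-450/253, d=(M3−M2)/(6·3)=65/253, b=Δ2−h2·(2M2+M3)/6=512/253
seg 3: a=-1, c=M3/2=135/253, d=(M4−M3)/(6·2)=-45/506, b=Δ3−h3·(2M3+M4)/6=-433/253
t_q=21/4 → seg 2, τ=9/4; S=2+512/253·τ+-450/253·τ²+65/253·τ³=7697/16192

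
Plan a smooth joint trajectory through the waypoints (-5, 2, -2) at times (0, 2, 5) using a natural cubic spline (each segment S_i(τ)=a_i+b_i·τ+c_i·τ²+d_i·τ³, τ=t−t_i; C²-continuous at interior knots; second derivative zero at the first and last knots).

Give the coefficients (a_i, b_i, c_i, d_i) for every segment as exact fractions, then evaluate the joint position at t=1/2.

  seg 0: a=-5 b=67/15 c=0 d=-29/120
  seg 1: a=2 b=47/30 c=-29/20 d=29/180
S(1/2) = -179/64

Δ: Δ0=7/2, Δ1=-4/3
row 1: diag=10, rhs=-29; c'=3/10, d'=-29/10
back: M1=-29/10
M: M0=0, M1=-29/10, M2=0
seg 0: a=-5, c=M0/2=0, d=(M1−M0)/(6·2)=-29/120, b=Δ0−h0·(2M0+M1)/6=67/15
seg 1: a=2, c=M1/2=-29/20, d=(M2−M1)/(6·3)=29/180, b=Δ1−h1·(2M1+M2)/6=47/30
t_q=1/2 → seg 0, τ=1/2; S=-5+67/15·τ+0·τ²+-29/120·τ³=-179/64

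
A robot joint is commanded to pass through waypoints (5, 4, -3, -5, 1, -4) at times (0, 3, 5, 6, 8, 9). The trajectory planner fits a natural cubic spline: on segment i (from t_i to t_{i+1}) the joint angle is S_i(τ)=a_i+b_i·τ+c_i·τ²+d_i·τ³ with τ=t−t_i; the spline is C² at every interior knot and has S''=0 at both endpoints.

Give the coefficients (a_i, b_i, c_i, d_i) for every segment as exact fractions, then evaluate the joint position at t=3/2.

  seg 0: a=5 b=3605/5196 c=0 d=-593/5196
  seg 1: a=4 b=-6203/2598 c=-1779/1732 d=2447/10392
  seg 2: a=-3 b=-4768/1299 c=167/433 d=1669/1299
  seg 3: a=-5 b=1241/1299 c=1836/433 d=-2090/1299
  seg 4: a=1 b=-1807/1299 c=-2344/433 d=2344/1299
S(3/2) = 78363/13856

Δ: Δ0=-1/3, Δ1=-7/2, Δ2=-2, Δ3=3, Δ4=-5
row 1: diag=10, rhs=-19; c'=1/5, d'=-19/10
row 2: denom=6−2·1/5=28/5; d'=(9−2·-19/10)/(28/5)=16/7
row 3: denom=6−1·5/28=163/28; d'=(30−1·16/7)/(163/28)=776/163
row 4: denom=6−2·56/163=866/163; d'=(-48−2·776/163)/(866/163)=-4688/433
back: M4=-4688/433
back: M3=776/163−56/163·-4688/433=3672/433
back: M2=16/7−5/28·3672/433=334/433
back: M1=-19/10−1/5·334/433=-1779/866
M: M0=0, M1=-1779/866, M2=334/433, M3=3672/433, M4=-4688/433, M5=0
seg 0: a=5, c=M0/2=0, d=(M1−M0)/(6·3)=-593/5196, b=Δ0−h0·(2M0+M1)/6=3605/5196
seg 1: a=4, c=M1/2=-1779/1732, d=(M2−M1)/(6·2)=2447/10392, b=Δ1−h1·(2M1+M2)/6=-6203/2598
seg 2: a=-3, c=M2/2=167/433, d=(M3−M2)/(6·1)=1669/1299, b=Δ2−h2·(2M2+M3)/6=-4768/1299
seg 3: a=-5, c=M3/2=1836/433, d=(M4−M3)/(6·2)=-2090/1299, b=Δ3−h3·(2M3+M4)/6=1241/1299
seg 4: a=1, c=M4/2=-2344/433, d=(M5−M4)/(6·1)=2344/1299, b=Δ4−h4·(2M4+M5)/6=-1807/1299
t_q=3/2 → seg 0, τ=3/2; S=5+3605/5196·τ+0·τ²+-593/5196·τ³=78363/13856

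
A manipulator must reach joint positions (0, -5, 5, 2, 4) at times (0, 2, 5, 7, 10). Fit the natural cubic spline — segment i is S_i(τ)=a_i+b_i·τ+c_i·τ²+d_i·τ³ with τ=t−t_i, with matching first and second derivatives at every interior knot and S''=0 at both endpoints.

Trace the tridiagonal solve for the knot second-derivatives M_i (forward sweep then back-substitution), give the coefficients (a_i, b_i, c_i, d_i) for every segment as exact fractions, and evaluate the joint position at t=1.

  seg 0: a=0 b=-3611/870 c=0 d=359/870
  seg 1: a=-5 b=697/870 c=359/145 d=-4259/7830
  seg 2: a=5 b=422/435 c=-421/174 d=687/1160
  seg 3: a=2 b=-1393/870 c=1973/1740 d=-1973/15660
S(1) = -542/145

Δ: Δ0=-5/2, Δ1=10/3, Δ2=-3/2, Δ3=2/3
row 1: diag=10, rhs=35; c'=3/10, d'=7/2
row 2: denom=10−3·3/10=91/10; d'=(-29−3·7/2)/(91/10)=-395/91
row 3: denom=10−2·20/91=870/91; d'=(13−2·-395/91)/(870/91)=1973/870
back: M3=1973/870
back: M2=-395/91−20/91·1973/870=-421/87
back: M1=7/2−3/10·-421/87=718/145
M: M0=0, M1=718/145, M2=-421/87, M3=1973/870, M4=0
seg 0: a=0, c=M0/2=0, d=(M1−M0)/(6·2)=359/870, b=Δ0−h0·(2M0+M1)/6=-3611/870
seg 1: a=-5, c=M1/2=359/145, d=(M2−M1)/(6·3)=-4259/7830, b=Δ1−h1·(2M1+M2)/6=697/870
seg 2: a=5, c=M2/2=-421/174, d=(M3−M2)/(6·2)=687/1160, b=Δ2−h2·(2M2+M3)/6=422/435
seg 3: a=2, c=M3/2=1973/1740, d=(M4−M3)/(6·3)=-1973/15660, b=Δ3−h3·(2M3+M4)/6=-1393/870
t_q=1 → seg 0, τ=1; S=0+-3611/870·τ+0·τ²+359/870·τ³=-542/145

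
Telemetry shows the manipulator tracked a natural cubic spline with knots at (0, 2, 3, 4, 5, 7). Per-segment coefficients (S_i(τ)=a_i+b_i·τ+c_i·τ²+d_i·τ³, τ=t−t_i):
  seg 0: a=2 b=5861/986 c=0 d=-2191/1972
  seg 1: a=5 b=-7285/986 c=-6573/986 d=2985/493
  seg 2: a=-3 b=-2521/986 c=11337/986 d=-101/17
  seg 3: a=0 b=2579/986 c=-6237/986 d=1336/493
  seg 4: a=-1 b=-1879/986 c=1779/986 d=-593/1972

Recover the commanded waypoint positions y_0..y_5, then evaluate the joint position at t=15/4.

y_0 = S_0(0) = a_0 = 2
y_1 = S_1(0) = a_1 = 5
y_2 = S_2(0) = a_2 = -3
y_3 = S_3(0) = a_3 = 0
y_4 = S_4(0) = a_4 = -1
y_5 = S_4(2) = 0
t_q=15/4 is in segment 2 (τ=3/4); S_2(τ)=-30177/31552

y_0=2 y_1=5 y_2=-3 y_3=0 y_4=-1 y_5=0
S(15/4) = -30177/31552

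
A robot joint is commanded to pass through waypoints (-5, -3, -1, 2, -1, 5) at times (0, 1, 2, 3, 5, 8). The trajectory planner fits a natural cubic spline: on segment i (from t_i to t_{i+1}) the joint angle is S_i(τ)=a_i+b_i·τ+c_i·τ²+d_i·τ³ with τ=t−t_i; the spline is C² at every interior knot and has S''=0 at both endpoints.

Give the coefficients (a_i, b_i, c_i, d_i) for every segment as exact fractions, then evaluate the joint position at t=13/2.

Δ: Δ0=2, Δ1=2, Δ2=3, Δ3=-3/2, Δ4=2
row 1: diag=4, rhs=0; c'=1/4, d'=0
row 2: denom=4−1·1/4=15/4; d'=(6−1·0)/(15/4)=8/5
row 3: denom=6−1·4/15=86/15; d'=(-27−1·8/5)/(86/15)=-429/86
row 4: denom=10−2·15/43=400/43; d'=(21−2·-429/86)/(400/43)=333/100
back: M4=333/100
back: M3=-429/86−15/43·333/100=-123/20
back: M2=8/5−4/15·-123/20=81/25
back: M1=0−1/4·81/25=-81/100
M: M0=0, M1=-81/100, M2=81/25, M3=-123/20, M4=333/100, M5=0
seg 0: a=-5, c=M0/2=0, d=(M1−M0)/(6·1)=-27/200, b=Δ0−h0·(2M0+M1)/6=427/200
seg 1: a=-3, c=M1/2=-81/200, d=(M2−M1)/(6·1)=27/40, b=Δ1−h1·(2M1+M2)/6=173/100
seg 2: a=-1, c=M2/2=81/50, d=(M3−M2)/(6·1)=-313/200, b=Δ2−h2·(2M2+M3)/6=589/200
seg 3: a=2, c=M3/2=-123/40, d=(M4−M3)/(6·2)=79/100, b=Δ3−h3·(2M3+M4)/6=149/100
seg 4: a=-1, c=M4/2=333/200, d=(M5−M4)/(6·3)=-37/200, b=Δ4−h4·(2M4+M5)/6=-133/100
t_q=13/2 → seg 4, τ=3/2; S=-1+-133/100·τ+333/200·τ²+-37/200·τ³=203/1600

  seg 0: a=-5 b=427/200 c=0 d=-27/200
  seg 1: a=-3 b=173/100 c=-81/200 d=27/40
  seg 2: a=-1 b=589/200 c=81/50 d=-313/200
  seg 3: a=2 b=149/100 c=-123/40 d=79/100
  seg 4: a=-1 b=-133/100 c=333/200 d=-37/200
S(13/2) = 203/1600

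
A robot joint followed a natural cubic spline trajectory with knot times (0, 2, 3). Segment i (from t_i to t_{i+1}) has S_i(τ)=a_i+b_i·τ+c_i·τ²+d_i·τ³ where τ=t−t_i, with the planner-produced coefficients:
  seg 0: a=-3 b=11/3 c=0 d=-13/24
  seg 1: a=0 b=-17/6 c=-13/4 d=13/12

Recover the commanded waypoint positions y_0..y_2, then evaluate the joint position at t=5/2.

y_0 = S_0(0) = a_0 = -3
y_1 = S_1(0) = a_1 = 0
y_2 = S_1(1) = -5
t_q=5/2 is in segment 1 (τ=1/2); S_1(τ)=-67/32

y_0=-3 y_1=0 y_2=-5
S(5/2) = -67/32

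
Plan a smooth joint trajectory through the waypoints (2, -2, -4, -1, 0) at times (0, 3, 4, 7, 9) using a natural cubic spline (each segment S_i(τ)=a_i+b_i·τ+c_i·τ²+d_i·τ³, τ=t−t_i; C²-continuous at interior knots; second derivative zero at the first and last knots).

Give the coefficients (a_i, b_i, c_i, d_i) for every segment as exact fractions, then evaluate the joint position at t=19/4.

  seg 0: a=2 b=-1015/1116 c=0 d=-473/10044
  seg 1: a=-2 b=-1217/558 c=-473/1116 d=75/124
  seg 2: a=-4 b=-1355/1116 c=388/279 d=-2185/10044
  seg 3: a=-1 b=701/558 c=-211/372 d=211/2232
S(19/4) = -33491/7936

Δ: Δ0=-4/3, Δ1=-2, Δ2=1, Δ3=1/2
row 1: diag=8, rhs=-4; c'=1/8, d'=-1/2
row 2: denom=8−1·1/8=63/8; d'=(18−1·-1/2)/(63/8)=148/63
row 3: denom=10−3·8/21=62/7; d'=(-3−3·148/63)/(62/7)=-211/186
back: M3=-211/186
back: M2=148/63−8/21·-211/186=776/279
back: M1=-1/2−1/8·776/279=-473/558
M: M0=0, M1=-473/558, M2=776/279, M3=-211/186, M4=0
seg 0: a=2, c=M0/2=0, d=(M1−M0)/(6·3)=-473/10044, b=Δ0−h0·(2M0+M1)/6=-1015/1116
seg 1: a=-2, c=M1/2=-473/1116, d=(M2−M1)/(6·1)=75/124, b=Δ1−h1·(2M1+M2)/6=-1217/558
seg 2: a=-4, c=M2/2=388/279, d=(M3−M2)/(6·3)=-2185/10044, b=Δ2−h2·(2M2+M3)/6=-1355/1116
seg 3: a=-1, c=M3/2=-211/372, d=(M4−M3)/(6·2)=211/2232, b=Δ3−h3·(2M3+M4)/6=701/558
t_q=19/4 → seg 2, τ=3/4; S=-4+-1355/1116·τ+388/279·τ²+-2185/10044·τ³=-33491/7936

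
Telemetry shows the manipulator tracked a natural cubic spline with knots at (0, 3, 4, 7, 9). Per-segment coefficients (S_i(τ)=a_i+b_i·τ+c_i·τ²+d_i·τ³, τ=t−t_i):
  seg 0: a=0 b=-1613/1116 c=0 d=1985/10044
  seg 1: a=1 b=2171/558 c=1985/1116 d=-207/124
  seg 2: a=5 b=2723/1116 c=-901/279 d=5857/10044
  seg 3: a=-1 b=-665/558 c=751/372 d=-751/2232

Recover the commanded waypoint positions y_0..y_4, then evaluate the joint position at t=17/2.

y_0 = S_0(0) = a_0 = 0
y_1 = S_1(0) = a_1 = 1
y_2 = S_2(0) = a_2 = 5
y_3 = S_3(0) = a_3 = -1
y_4 = S_3(2) = 2
t_q=17/2 is in segment 3 (τ=3/2); S_3(τ)=3685/5952

y_0=0 y_1=1 y_2=5 y_3=-1 y_4=2
S(17/2) = 3685/5952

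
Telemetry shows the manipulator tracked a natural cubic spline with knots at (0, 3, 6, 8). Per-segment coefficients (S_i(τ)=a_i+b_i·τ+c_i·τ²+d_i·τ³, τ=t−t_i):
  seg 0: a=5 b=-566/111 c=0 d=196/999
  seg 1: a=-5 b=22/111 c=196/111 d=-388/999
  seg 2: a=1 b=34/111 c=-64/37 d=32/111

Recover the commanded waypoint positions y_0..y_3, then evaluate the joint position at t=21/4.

y_0 = S_0(0) = a_0 = 5
y_1 = S_1(0) = a_1 = -5
y_2 = S_2(0) = a_2 = 1
y_3 = S_2(2) = -3
t_q=21/4 is in segment 1 (τ=9/4); S_1(τ)=-23/592

y_0=5 y_1=-5 y_2=1 y_3=-3
S(21/4) = -23/592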